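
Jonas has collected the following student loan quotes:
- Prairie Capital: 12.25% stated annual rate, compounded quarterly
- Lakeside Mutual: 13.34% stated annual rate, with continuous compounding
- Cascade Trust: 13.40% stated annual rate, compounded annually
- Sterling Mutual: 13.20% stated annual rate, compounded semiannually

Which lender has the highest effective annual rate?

Prairie Capital: (1 + 0.1225/4)^4 − 1 = 12.824%
Lakeside Mutual: e^0.1334 − 1 = 14.271%
Cascade Trust: compounded annually, EAR = 13.400%
Sterling Mutual: (1 + 0.1320/2)^2 − 1 = 13.636%
The highest effective annual rate is Lakeside Mutual at 14.271%.

Lakeside Mutual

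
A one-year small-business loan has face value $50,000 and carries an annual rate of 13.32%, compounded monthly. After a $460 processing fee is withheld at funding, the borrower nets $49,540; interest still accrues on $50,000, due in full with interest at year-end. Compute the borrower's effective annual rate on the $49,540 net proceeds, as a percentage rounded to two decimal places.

Amount owed after one year: 50,000 × (1 + 0.1332/12)^12 = 50,000 × 1.141640 = $57,082.02.
Effective rate on net proceeds: 57,082.02 / 49,540 − 1 = 0.152241 = 15.22%.

15.22%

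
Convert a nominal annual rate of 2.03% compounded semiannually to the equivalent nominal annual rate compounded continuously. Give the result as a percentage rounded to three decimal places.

EAR = (1 + 0.0203/2)^2 − 1 = 0.020403.
Equivalent continuous rate: r = ln(1 + 0.020403) = 0.020198 = 2.020%.

2.020%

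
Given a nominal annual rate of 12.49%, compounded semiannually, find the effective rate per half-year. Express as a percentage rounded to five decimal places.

6.24500%

With a nominal annual rate compounded semiannually, the periodic rate is the nominal rate divided by 2.
i = 0.1249 / 2 = 0.0624500 = 6.24500%.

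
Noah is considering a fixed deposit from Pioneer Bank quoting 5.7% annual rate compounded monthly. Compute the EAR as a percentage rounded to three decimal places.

5.851%

EAR = (1 + 0.057/12)^12 − 1.
= (1 + 0.004750)^12 − 1 = 1.058513 − 1 = 5.851%.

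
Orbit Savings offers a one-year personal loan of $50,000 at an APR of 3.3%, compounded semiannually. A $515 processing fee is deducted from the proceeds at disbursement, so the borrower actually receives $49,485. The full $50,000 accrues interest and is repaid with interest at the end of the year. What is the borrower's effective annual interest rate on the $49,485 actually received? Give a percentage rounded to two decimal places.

4.40%

Amount owed after one year: 50,000 × (1 + 0.033/2)^2 = 50,000 × 1.033272 = $51,663.61.
Effective rate on net proceeds: 51,663.61 / 49,485 − 1 = 0.044026 = 4.40%.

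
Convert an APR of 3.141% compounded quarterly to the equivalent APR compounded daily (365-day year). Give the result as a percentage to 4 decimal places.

EAR = (1 + 0.03141/4)^4 − 1 = 0.031782.
Solve (1 + r/365)^365 = 1.031782: r/365 = 1.031782^(1/365) − 1 = 0.000086, so r = 0.031289 = 3.1289%.

3.1289%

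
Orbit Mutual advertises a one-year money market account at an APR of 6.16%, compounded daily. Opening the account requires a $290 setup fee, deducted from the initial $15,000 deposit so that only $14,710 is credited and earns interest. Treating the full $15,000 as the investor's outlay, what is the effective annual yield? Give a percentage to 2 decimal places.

Value after one year: 14,710 × (1 + 0.0616/365)^365 = 14,710 × 1.063531 = $15,644.55.
Effective yield on the $15,000 outlay: 15,644.55 / 15,000 − 1 = 0.042970 = 4.30%.

4.30%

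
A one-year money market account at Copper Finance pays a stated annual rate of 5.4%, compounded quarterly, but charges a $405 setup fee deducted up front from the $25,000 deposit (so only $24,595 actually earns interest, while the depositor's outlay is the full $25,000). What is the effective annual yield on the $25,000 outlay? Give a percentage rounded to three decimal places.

Value after one year: 24,595 × (1 + 0.054/4)^4 = 24,595 × 1.055103 = $25,950.27.
Effective yield on the $25,000 outlay: 25,950.27 / 25,000 − 1 = 0.038011 = 3.801%.

3.801%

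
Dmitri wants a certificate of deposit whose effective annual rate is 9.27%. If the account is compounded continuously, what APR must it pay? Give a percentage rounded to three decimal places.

Continuous: nominal r satisfies e^r − 1 = 0.0927.
r = ln(1 + 0.0927) = ln(1.0927) = 0.088652 = 8.865%.

8.865%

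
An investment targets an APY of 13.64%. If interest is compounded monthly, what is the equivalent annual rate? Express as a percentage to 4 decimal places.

12.8549%

(1 + r/12)^12 − 1 = 0.1364, so 1 + r/12 = 1.1364^(1/12).
r/12 = 0.010712, so r = 0.128549 = 12.8549%.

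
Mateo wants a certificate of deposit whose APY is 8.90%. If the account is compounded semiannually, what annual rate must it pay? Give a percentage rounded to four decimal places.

8.7103%

(1 + r/2)^2 − 1 = 0.0890, so 1 + r/2 = 1.0890^(1/2).
r/2 = 0.043552, so r = 0.087103 = 8.7103%.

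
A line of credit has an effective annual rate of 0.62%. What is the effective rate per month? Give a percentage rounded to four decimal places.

The per-month rate i satisfies (1 + i)^12 = 1 + 0.0062.
i = 1.0062^(1/12) − 1 = 0.0005152 = 0.0515%.

0.0515%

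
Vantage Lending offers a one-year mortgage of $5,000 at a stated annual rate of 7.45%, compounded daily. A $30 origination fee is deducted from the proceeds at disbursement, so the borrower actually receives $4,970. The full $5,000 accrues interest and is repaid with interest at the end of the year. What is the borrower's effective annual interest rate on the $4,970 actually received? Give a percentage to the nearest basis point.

8.38%

Amount owed after one year: 5,000 × (1 + 0.0745/365)^365 = 5,000 × 1.077337 = $5,386.69.
Effective rate on net proceeds: 5,386.69 / 4,970 − 1 = 0.083840 = 8.38%.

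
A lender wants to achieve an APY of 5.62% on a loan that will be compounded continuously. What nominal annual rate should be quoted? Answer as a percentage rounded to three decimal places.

Continuous: nominal r satisfies e^r − 1 = 0.0562.
r = ln(1 + 0.0562) = ln(1.0562) = 0.054678 = 5.468%.

5.468%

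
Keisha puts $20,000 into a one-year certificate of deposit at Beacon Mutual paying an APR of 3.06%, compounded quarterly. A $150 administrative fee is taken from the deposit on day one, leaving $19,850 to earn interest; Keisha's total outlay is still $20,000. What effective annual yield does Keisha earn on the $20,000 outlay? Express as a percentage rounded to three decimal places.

2.322%

Value after one year: 19,850 × (1 + 0.0306/4)^4 = 19,850 × 1.030953 = $20,464.42.
Effective yield on the $20,000 outlay: 20,464.42 / 20,000 − 1 = 0.023221 = 2.322%.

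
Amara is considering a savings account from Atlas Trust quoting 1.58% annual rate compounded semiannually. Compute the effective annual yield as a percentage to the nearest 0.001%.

1.586%

EAR = (1 + 0.0158/2)^2 − 1.
= (1 + 0.007900)^2 − 1 = 1.015862 − 1 = 1.586%.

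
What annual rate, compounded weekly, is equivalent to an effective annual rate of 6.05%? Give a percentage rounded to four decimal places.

5.8774%

(1 + r/52)^52 − 1 = 0.0605, so 1 + r/52 = 1.0605^(1/52).
r/52 = 0.001130, so r = 0.058774 = 5.8774%.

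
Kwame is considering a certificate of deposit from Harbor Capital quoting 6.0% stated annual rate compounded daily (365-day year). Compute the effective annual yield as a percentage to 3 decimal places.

6.183%

EAR = (1 + 0.060/365)^365 − 1.
= (1 + 0.000164)^365 − 1 = 1.061831 − 1 = 6.183%.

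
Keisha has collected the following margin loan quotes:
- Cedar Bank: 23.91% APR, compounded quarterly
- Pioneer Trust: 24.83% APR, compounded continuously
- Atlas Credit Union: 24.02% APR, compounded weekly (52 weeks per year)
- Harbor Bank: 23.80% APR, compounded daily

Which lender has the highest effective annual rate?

Pioneer Trust

Cedar Bank: (1 + 0.2391/4)^4 − 1 = 26.141%
Pioneer Trust: e^0.2483 − 1 = 28.184%
Atlas Credit Union: (1 + 0.2402/52)^52 − 1 = 27.080%
Harbor Bank: (1 + 0.2380/365)^365 − 1 = 26.861%
The highest effective annual rate is Pioneer Trust at 28.184%.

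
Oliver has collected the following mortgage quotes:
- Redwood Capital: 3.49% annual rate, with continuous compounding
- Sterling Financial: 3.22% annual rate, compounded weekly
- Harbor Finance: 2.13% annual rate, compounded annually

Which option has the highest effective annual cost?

Redwood Capital: e^0.0349 − 1 = 3.552%
Sterling Financial: (1 + 0.0322/52)^52 − 1 = 3.271%
Harbor Finance: compounded annually, EAR = 2.130%
The highest effective annual rate is Redwood Capital at 3.552%.

Redwood Capital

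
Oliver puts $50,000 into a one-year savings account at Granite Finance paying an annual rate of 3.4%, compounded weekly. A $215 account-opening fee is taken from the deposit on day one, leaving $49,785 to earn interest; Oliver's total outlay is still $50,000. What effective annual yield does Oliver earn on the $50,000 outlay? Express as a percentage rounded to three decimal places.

Value after one year: 49,785 × (1 + 0.034/52)^52 = 49,785 × 1.034573 = $51,506.22.
Effective yield on the $50,000 outlay: 51,506.22 / 50,000 − 1 = 0.030124 = 3.012%.

3.012%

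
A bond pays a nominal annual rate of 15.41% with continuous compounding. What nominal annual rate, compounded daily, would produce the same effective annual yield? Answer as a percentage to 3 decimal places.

15.413%

EAR under continuous compounding: e^0.1541 − 1 = 0.166608.
Solve (1 + r/365)^365 = 1.166608: r/365 = 1.166608^(1/365) − 1 = 0.000422, so r = 0.154133 = 15.413%.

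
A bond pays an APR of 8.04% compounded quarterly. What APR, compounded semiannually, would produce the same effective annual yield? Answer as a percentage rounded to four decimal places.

EAR = (1 + 0.0804/4)^4 − 1 = 0.082857.
Solve (1 + r/2)^2 = 1.082857: r/2 = 1.082857^(1/2) − 1 = 0.040604, so r = 0.081208 = 8.1208%.

8.1208%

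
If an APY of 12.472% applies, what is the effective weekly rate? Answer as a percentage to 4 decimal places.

The per-week rate i satisfies (1 + i)^52 = 1 + 0.12472.
i = 1.12472^(1/52) − 1 = 0.0022628 = 0.2263%.

0.2263%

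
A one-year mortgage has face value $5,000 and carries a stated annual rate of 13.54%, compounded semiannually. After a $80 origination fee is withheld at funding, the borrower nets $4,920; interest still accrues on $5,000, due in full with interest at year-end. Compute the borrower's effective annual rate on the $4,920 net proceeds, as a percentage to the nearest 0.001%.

15.852%

Amount owed after one year: 5,000 × (1 + 0.1354/2)^2 = 5,000 × 1.139983 = $5,699.92.
Effective rate on net proceeds: 5,699.92 / 4,920 − 1 = 0.158520 = 15.852%.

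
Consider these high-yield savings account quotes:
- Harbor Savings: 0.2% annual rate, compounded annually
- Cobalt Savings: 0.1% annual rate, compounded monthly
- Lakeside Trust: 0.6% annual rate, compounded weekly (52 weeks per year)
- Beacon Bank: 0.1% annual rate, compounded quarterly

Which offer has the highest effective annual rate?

Lakeside Trust

Harbor Savings: compounded annually, EAR = 0.200%
Cobalt Savings: (1 + 0.001/12)^12 − 1 = 0.100%
Lakeside Trust: (1 + 0.006/52)^52 − 1 = 0.602%
Beacon Bank: (1 + 0.001/4)^4 − 1 = 0.100%
The highest effective annual rate is Lakeside Trust at 0.602%.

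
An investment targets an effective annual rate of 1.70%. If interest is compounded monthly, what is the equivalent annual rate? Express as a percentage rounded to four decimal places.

1.6869%

(1 + r/12)^12 − 1 = 0.0170, so 1 + r/12 = 1.0170^(1/12).
r/12 = 0.001406, so r = 0.016869 = 1.6869%.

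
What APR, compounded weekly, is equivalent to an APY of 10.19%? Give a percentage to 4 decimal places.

(1 + r/52)^52 − 1 = 0.1019, so 1 + r/52 = 1.1019^(1/52).
r/52 = 0.001868, so r = 0.097127 = 9.7127%.

9.7127%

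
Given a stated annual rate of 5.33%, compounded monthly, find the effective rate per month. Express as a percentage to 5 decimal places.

With a nominal annual rate compounded monthly, the periodic rate is the nominal rate divided by 12.
i = 0.0533 / 12 = 0.0044417 = 0.44417%.

0.44417%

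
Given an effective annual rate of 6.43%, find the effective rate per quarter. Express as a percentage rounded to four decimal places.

The per-quarter rate i satisfies (1 + i)^4 = 1 + 0.0643.
i = 1.0643^(1/4) − 1 = 0.0157013 = 1.5701%.

1.5701%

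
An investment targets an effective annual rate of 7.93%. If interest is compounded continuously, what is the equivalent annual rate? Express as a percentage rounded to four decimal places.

Continuous: nominal r satisfies e^r − 1 = 0.0793.
r = ln(1 + 0.0793) = ln(1.0793) = 0.076313 = 7.6313%.

7.6313%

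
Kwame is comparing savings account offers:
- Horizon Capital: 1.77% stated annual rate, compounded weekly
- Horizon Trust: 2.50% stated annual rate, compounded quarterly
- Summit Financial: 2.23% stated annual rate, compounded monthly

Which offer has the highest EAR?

Horizon Capital: (1 + 0.0177/52)^52 − 1 = 1.785%
Horizon Trust: (1 + 0.0250/4)^4 − 1 = 2.524%
Summit Financial: (1 + 0.0223/12)^12 − 1 = 2.253%
The highest effective annual rate is Horizon Trust at 2.524%.

Horizon Trust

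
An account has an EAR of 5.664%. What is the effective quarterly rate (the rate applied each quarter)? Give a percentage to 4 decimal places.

The per-quarter rate i satisfies (1 + i)^4 = 1 + 0.05664.
i = 1.05664^(1/4) − 1 = 0.0138688 = 1.3869%.

1.3869%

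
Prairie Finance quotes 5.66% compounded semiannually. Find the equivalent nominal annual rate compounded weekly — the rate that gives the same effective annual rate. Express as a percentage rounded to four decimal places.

EAR = (1 + 0.0566/2)^2 − 1 = 0.057401.
Solve (1 + r/52)^52 = 1.057401: r/52 = 1.057401^(1/52) − 1 = 0.001074, so r = 0.055844 = 5.5844%.

5.5844%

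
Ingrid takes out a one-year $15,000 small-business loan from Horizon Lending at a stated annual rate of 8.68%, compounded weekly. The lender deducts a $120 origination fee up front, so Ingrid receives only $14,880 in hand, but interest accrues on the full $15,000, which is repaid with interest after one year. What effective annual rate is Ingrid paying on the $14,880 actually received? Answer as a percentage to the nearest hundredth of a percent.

Amount owed after one year: 15,000 × (1 + 0.0868/52)^52 = 15,000 × 1.090600 = $16,358.99.
Effective rate on net proceeds: 16,358.99 / 14,880 − 1 = 0.099395 = 9.94%.

9.94%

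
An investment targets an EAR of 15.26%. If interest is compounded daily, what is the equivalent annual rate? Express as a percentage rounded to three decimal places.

(1 + r/365)^365 − 1 = 0.1526, so 1 + r/365 = 1.1526^(1/365).
r/365 = 0.000389, so r = 0.142048 = 14.205%.

14.205%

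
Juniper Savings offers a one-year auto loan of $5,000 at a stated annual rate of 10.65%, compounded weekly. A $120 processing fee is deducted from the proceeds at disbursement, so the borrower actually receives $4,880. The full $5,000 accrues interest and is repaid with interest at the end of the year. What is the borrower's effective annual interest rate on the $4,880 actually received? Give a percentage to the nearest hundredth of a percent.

Amount owed after one year: 5,000 × (1 + 0.1065/52)^52 = 5,000 × 1.112257 = $5,561.28.
Effective rate on net proceeds: 5,561.28 / 4,880 − 1 = 0.139607 = 13.96%.

13.96%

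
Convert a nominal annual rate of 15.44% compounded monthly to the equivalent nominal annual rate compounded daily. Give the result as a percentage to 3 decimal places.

EAR = (1 + 0.1544/12)^12 − 1 = 0.165809.
Solve (1 + r/365)^365 = 1.165809: r/365 = 1.165809^(1/365) − 1 = 0.000420, so r = 0.153447 = 15.345%.

15.345%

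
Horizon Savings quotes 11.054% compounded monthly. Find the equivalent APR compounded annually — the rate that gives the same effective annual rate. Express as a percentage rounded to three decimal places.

11.632%

EAR = (1 + 0.11054/12)^12 − 1 = 0.116316.
Compounded annually, the equivalent nominal rate is the EAR itself: 11.632%.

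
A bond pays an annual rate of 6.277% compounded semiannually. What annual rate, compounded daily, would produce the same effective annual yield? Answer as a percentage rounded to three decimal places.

EAR = (1 + 0.06277/2)^2 − 1 = 0.063755.
Solve (1 + r/365)^365 = 1.063755: r/365 = 1.063755^(1/365) − 1 = 0.000169, so r = 0.061810 = 6.181%.

6.181%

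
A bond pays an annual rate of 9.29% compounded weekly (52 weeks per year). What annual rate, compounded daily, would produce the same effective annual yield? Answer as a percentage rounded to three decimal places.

EAR = (1 + 0.0929/52)^52 − 1 = 0.097261.
Solve (1 + r/365)^365 = 1.097261: r/365 = 1.097261^(1/365) − 1 = 0.000254, so r = 0.092829 = 9.283%.

9.283%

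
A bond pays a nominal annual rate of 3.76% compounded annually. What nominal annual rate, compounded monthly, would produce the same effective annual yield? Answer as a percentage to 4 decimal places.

3.6967%

Compounded annually, EAR = nominal = 0.037600.
Solve (1 + r/12)^12 = 1.037600: r/12 = 1.037600^(1/12) − 1 = 0.003081, so r = 0.036967 = 3.6967%.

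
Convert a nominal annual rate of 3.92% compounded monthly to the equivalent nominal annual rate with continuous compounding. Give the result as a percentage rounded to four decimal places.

EAR = (1 + 0.0392/12)^12 − 1 = 0.039912.
Equivalent continuous rate: r = ln(1 + 0.039912) = 0.039136 = 3.9136%.

3.9136%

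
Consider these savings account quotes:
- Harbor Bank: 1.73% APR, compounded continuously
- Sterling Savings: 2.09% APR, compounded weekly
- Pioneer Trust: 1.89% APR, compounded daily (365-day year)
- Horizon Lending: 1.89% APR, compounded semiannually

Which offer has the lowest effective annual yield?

Harbor Bank: e^0.0173 − 1 = 1.745%
Sterling Savings: (1 + 0.0209/52)^52 − 1 = 2.112%
Pioneer Trust: (1 + 0.0189/365)^365 − 1 = 1.908%
Horizon Lending: (1 + 0.0189/2)^2 − 1 = 1.899%
The lowest effective annual rate is Harbor Bank at 1.745%.

Harbor Bank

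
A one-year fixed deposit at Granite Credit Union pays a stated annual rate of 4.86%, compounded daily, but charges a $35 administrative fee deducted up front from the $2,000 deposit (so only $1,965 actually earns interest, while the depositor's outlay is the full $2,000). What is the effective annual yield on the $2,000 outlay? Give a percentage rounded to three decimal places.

3.143%

Value after one year: 1,965 × (1 + 0.0486/365)^365 = 1,965 × 1.049797 = $2,062.85.
Effective yield on the $2,000 outlay: 2,062.85 / 2,000 − 1 = 0.031426 = 3.143%.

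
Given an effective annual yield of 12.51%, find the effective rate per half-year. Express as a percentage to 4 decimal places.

The per-half-year rate i satisfies (1 + i)^2 = 1 + 0.1251.
i = 1.1251^(1/2) − 1 = 0.0607073 = 6.0707%.

6.0707%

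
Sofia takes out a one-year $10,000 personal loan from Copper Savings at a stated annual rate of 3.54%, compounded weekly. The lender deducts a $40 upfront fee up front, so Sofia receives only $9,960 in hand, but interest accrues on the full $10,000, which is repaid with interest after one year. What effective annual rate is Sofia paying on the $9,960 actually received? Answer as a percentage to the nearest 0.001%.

4.018%

Amount owed after one year: 10,000 × (1 + 0.0354/52)^52 = 10,000 × 1.036022 = $10,360.22.
Effective rate on net proceeds: 10,360.22 / 9,960 − 1 = 0.040182 = 4.018%.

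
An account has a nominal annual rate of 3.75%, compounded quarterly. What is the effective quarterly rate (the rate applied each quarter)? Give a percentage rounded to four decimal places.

With a nominal annual rate compounded quarterly, the periodic rate is the nominal rate divided by 4.
i = 0.0375 / 4 = 0.0093750 = 0.9375%.

0.9375%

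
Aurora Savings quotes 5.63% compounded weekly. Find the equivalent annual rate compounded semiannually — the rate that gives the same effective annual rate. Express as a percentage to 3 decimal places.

EAR = (1 + 0.0563/52)^52 − 1 = 0.057883.
Solve (1 + r/2)^2 = 1.057883: r/2 = 1.057883^(1/2) − 1 = 0.028534, so r = 0.057069 = 5.707%.

5.707%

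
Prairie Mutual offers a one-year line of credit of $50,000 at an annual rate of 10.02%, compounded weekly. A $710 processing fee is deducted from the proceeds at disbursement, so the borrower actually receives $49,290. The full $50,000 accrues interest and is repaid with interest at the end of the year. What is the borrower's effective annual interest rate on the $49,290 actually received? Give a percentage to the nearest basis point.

Amount owed after one year: 50,000 × (1 + 0.1002/52)^52 = 50,000 × 1.105285 = $55,264.27.
Effective rate on net proceeds: 55,264.27 / 49,290 − 1 = 0.121207 = 12.12%.

12.12%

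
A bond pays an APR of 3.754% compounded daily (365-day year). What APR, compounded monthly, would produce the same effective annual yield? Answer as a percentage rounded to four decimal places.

EAR = (1 + 0.03754/365)^365 − 1 = 0.038252.
Solve (1 + r/12)^12 = 1.038252: r/12 = 1.038252^(1/12) − 1 = 0.003133, so r = 0.037597 = 3.7597%.

3.7597%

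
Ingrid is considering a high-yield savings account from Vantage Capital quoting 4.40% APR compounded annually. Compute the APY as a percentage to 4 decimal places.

4.4000%

Annual compounding means the effective rate equals the nominal rate: 4.4000%.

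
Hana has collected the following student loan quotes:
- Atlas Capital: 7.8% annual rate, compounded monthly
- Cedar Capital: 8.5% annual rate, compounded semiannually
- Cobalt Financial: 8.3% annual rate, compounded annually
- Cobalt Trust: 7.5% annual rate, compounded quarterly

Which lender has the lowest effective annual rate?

Cobalt Trust

Atlas Capital: (1 + 0.078/12)^12 − 1 = 8.085%
Cedar Capital: (1 + 0.085/2)^2 − 1 = 8.681%
Cobalt Financial: compounded annually, EAR = 8.300%
Cobalt Trust: (1 + 0.075/4)^4 − 1 = 7.714%
The lowest effective annual rate is Cobalt Trust at 7.714%.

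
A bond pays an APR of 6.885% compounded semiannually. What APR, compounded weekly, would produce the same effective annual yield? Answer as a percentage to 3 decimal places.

6.774%

EAR = (1 + 0.06885/2)^2 − 1 = 0.070035.
Solve (1 + r/52)^52 = 1.070035: r/52 = 1.070035^(1/52) − 1 = 0.001303, so r = 0.067736 = 6.774%.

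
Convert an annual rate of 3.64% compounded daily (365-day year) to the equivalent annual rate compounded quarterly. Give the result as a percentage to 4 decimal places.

3.6564%

EAR = (1 + 0.0364/365)^365 − 1 = 0.037069.
Solve (1 + r/4)^4 = 1.037069: r/4 = 1.037069^(1/4) − 1 = 0.009141, so r = 0.036564 = 3.6564%.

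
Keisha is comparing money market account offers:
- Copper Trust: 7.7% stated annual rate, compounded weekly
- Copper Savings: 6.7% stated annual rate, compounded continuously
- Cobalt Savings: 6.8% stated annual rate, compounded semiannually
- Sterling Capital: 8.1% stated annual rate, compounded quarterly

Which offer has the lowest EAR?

Copper Trust: (1 + 0.077/52)^52 − 1 = 7.998%
Copper Savings: e^0.067 − 1 = 6.930%
Cobalt Savings: (1 + 0.068/2)^2 − 1 = 6.916%
Sterling Capital: (1 + 0.081/4)^4 − 1 = 8.349%
The lowest effective annual rate is Cobalt Savings at 6.916%.

Cobalt Savings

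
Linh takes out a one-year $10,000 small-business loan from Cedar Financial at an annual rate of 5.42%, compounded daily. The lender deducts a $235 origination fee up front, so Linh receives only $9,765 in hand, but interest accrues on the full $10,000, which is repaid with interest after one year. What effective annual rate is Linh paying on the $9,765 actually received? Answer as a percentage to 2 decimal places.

8.11%

Amount owed after one year: 10,000 × (1 + 0.0542/365)^365 = 10,000 × 1.055691 = $10,556.91.
Effective rate on net proceeds: 10,556.91 / 9,765 − 1 = 0.081097 = 8.11%.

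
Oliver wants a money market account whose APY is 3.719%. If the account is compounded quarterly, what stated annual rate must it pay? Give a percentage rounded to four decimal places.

(1 + r/4)^4 − 1 = 0.03719, so 1 + r/4 = 1.03719^(1/4).
r/4 = 0.009171, so r = 0.036682 = 3.6682%.

3.6682%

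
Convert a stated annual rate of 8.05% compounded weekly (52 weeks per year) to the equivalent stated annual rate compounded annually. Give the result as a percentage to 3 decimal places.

EAR = (1 + 0.0805/52)^52 − 1 = 0.083761.
Compounded annually, the equivalent nominal rate is the EAR itself: 8.376%.

8.376%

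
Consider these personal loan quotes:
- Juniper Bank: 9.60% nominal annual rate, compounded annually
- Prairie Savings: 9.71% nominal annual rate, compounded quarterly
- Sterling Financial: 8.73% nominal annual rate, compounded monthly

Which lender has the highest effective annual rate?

Juniper Bank: compounded annually, EAR = 9.600%
Prairie Savings: (1 + 0.0971/4)^4 − 1 = 10.069%
Sterling Financial: (1 + 0.0873/12)^12 − 1 = 9.088%
The highest effective annual rate is Prairie Savings at 10.069%.

Prairie Savings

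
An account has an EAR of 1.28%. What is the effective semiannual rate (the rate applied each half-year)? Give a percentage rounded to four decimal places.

The per-half-year rate i satisfies (1 + i)^2 = 1 + 0.0128.
i = 1.0128^(1/2) − 1 = 0.0063797 = 0.6380%.

0.6380%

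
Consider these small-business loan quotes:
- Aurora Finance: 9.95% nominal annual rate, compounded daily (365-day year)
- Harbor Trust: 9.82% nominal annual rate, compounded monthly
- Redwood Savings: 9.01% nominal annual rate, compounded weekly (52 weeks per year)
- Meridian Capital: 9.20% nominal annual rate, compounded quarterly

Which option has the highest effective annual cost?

Aurora Finance: (1 + 0.0995/365)^365 − 1 = 10.460%
Harbor Trust: (1 + 0.0982/12)^12 − 1 = 10.274%
Redwood Savings: (1 + 0.0901/52)^52 − 1 = 9.420%
Meridian Capital: (1 + 0.0920/4)^4 − 1 = 9.522%
The highest effective annual rate is Aurora Finance at 10.460%.

Aurora Finance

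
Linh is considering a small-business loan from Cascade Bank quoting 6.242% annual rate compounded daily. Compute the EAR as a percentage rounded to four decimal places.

6.4404%

EAR = (1 + 0.06242/365)^365 − 1.
= 1.064404 − 1 = 6.4404%.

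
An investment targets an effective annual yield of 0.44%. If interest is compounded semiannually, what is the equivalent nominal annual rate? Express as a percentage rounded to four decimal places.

0.4395%

(1 + r/2)^2 − 1 = 0.0044, so 1 + r/2 = 1.0044^(1/2).
r/2 = 0.002198, so r = 0.004395 = 0.4395%.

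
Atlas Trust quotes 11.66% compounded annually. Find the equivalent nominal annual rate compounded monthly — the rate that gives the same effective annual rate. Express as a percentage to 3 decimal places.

Compounded annually, EAR = nominal = 0.116600.
Solve (1 + r/12)^12 = 1.116600: r/12 = 1.116600^(1/12) − 1 = 0.009233, so r = 0.110797 = 11.080%.

11.080%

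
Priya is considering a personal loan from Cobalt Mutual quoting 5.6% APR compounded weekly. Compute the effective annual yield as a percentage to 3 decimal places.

5.757%

EAR = (1 + 0.056/52)^52 − 1.
= (1 + 0.001077)^52 − 1 = 1.057566 − 1 = 5.757%.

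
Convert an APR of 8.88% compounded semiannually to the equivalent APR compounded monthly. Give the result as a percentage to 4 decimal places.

EAR = (1 + 0.0888/2)^2 − 1 = 0.090771.
Solve (1 + r/12)^12 = 1.090771: r/12 = 1.090771^(1/12) − 1 = 0.007267, so r = 0.087200 = 8.7200%.

8.7200%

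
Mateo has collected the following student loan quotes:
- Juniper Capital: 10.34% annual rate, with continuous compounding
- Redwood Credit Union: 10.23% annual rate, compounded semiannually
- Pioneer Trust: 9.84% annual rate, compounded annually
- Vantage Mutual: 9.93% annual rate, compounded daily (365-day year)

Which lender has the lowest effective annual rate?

Pioneer Trust

Juniper Capital: e^0.1034 − 1 = 10.893%
Redwood Credit Union: (1 + 0.1023/2)^2 − 1 = 10.492%
Pioneer Trust: compounded annually, EAR = 9.840%
Vantage Mutual: (1 + 0.0993/365)^365 − 1 = 10.438%
The lowest effective annual rate is Pioneer Trust at 9.840%.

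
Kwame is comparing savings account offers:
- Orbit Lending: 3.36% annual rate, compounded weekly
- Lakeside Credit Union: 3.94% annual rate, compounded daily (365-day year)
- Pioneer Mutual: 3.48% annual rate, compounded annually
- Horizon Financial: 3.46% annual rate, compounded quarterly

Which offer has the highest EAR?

Orbit Lending: (1 + 0.0336/52)^52 − 1 = 3.416%
Lakeside Credit Union: (1 + 0.0394/365)^365 − 1 = 4.018%
Pioneer Mutual: compounded annually, EAR = 3.480%
Horizon Financial: (1 + 0.0346/4)^4 − 1 = 3.505%
The highest effective annual rate is Lakeside Credit Union at 4.018%.

Lakeside Credit Union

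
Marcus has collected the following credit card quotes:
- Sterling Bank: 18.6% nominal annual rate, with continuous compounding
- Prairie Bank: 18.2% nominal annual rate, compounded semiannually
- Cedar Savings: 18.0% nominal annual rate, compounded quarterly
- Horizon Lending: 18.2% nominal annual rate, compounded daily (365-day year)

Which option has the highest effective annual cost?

Sterling Bank: e^0.186 − 1 = 20.442%
Prairie Bank: (1 + 0.182/2)^2 − 1 = 19.028%
Cedar Savings: (1 + 0.180/4)^4 − 1 = 19.252%
Horizon Lending: (1 + 0.182/365)^365 − 1 = 19.956%
The highest effective annual rate is Sterling Bank at 20.442%.

Sterling Bank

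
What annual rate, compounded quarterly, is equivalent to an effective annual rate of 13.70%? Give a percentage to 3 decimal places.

13.048%

(1 + r/4)^4 − 1 = 0.1370, so 1 + r/4 = 1.1370^(1/4).
r/4 = 0.032619, so r = 0.130476 = 13.048%.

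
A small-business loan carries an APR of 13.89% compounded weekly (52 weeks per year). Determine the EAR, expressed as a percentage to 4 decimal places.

EAR = (1 + 0.1389/52)^52 − 1.
= 1.148796 − 1 = 14.8796%.

14.8796%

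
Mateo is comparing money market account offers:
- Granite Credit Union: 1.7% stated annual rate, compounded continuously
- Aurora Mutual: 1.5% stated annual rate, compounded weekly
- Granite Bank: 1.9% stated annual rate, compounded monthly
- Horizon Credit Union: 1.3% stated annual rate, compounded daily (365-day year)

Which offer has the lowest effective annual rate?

Horizon Credit Union

Granite Credit Union: e^0.017 − 1 = 1.715%
Aurora Mutual: (1 + 0.015/52)^52 − 1 = 1.511%
Granite Bank: (1 + 0.019/12)^12 − 1 = 1.917%
Horizon Credit Union: (1 + 0.013/365)^365 − 1 = 1.308%
The lowest effective annual rate is Horizon Credit Union at 1.308%.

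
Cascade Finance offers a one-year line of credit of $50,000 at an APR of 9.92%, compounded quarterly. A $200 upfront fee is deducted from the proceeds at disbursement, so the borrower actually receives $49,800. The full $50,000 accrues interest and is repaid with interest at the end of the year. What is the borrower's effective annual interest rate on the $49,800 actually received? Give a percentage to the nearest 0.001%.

10.738%

Amount owed after one year: 50,000 × (1 + 0.0992/4)^4 = 50,000 × 1.102952 = $55,147.58.
Effective rate on net proceeds: 55,147.58 / 49,800 − 1 = 0.107381 = 10.738%.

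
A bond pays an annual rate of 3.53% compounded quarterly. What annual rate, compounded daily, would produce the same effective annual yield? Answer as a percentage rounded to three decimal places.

EAR = (1 + 0.0353/4)^4 − 1 = 0.035770.
Solve (1 + r/365)^365 = 1.035770: r/365 = 1.035770^(1/365) − 1 = 0.000096, so r = 0.035147 = 3.515%.

3.515%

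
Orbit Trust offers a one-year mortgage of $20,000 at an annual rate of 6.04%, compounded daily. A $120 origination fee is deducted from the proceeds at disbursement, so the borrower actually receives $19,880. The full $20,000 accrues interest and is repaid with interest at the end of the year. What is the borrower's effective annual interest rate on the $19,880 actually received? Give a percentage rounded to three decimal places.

Amount owed after one year: 20,000 × (1 + 0.0604/365)^365 = 20,000 × 1.062256 = $21,245.12.
Effective rate on net proceeds: 21,245.12 / 19,880 − 1 = 0.068668 = 6.867%.

6.867%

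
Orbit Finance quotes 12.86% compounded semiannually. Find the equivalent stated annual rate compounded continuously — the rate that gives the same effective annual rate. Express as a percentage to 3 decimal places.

12.463%

EAR = (1 + 0.1286/2)^2 − 1 = 0.132734.
Equivalent continuous rate: r = ln(1 + 0.132734) = 0.124635 = 12.463%.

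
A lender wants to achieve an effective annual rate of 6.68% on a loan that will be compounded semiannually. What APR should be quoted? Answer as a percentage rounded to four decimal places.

6.5720%

(1 + r/2)^2 − 1 = 0.0668, so 1 + r/2 = 1.0668^(1/2).
r/2 = 0.032860, so r = 0.065720 = 6.5720%.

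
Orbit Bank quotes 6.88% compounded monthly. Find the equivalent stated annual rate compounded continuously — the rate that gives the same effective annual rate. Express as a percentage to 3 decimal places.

6.860%

EAR = (1 + 0.0688/12)^12 − 1 = 0.071011.
Equivalent continuous rate: r = ln(1 + 0.071011) = 0.068604 = 6.860%.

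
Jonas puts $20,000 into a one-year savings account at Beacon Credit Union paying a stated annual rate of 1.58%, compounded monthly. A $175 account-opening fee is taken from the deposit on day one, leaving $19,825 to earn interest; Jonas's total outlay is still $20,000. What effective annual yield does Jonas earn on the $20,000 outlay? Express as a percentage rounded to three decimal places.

0.703%

Value after one year: 19,825 × (1 + 0.0158/12)^12 = 19,825 × 1.015915 = $20,140.51.
Effective yield on the $20,000 outlay: 20,140.51 / 20,000 − 1 = 0.007026 = 0.703%.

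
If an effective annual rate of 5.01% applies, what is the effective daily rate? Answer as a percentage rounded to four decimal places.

0.0134%

The per-day rate i satisfies (1 + i)^365 = 1 + 0.0501.
i = 1.0501^(1/365) − 1 = 0.0001339 = 0.0134%.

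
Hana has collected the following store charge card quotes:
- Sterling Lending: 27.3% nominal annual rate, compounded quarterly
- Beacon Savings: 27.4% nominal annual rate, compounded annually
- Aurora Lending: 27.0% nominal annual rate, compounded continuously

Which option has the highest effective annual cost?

Sterling Lending: (1 + 0.273/4)^4 − 1 = 30.224%
Beacon Savings: compounded annually, EAR = 27.400%
Aurora Lending: e^0.270 − 1 = 30.996%
The highest effective annual rate is Aurora Lending at 30.996%.

Aurora Lending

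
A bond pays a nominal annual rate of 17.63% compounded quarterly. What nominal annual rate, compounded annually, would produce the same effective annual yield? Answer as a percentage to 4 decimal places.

18.8302%

EAR = (1 + 0.1763/4)^4 − 1 = 0.188302.
Compounded annually, the equivalent nominal rate is the EAR itself: 18.8302%.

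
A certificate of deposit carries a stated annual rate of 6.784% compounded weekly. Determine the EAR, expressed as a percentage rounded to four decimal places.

7.0147%

EAR = (1 + 0.06784/52)^52 − 1.
= (1 + 0.001305)^52 − 1 = 1.070147 − 1 = 7.0147%.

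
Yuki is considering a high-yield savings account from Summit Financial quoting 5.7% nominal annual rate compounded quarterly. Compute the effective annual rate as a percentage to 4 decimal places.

EAR = (1 + 0.057/4)^4 − 1.
= 1.058230 − 1 = 5.8230%.

5.8230%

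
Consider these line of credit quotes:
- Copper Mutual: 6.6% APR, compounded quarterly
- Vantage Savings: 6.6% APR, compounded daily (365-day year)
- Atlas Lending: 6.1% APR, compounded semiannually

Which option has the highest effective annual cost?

Vantage Savings

Copper Mutual: (1 + 0.066/4)^4 − 1 = 6.765%
Vantage Savings: (1 + 0.066/365)^365 − 1 = 6.822%
Atlas Lending: (1 + 0.061/2)^2 − 1 = 6.193%
The highest effective annual rate is Vantage Savings at 6.822%.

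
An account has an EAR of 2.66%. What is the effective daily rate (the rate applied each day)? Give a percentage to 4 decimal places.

The per-day rate i satisfies (1 + i)^365 = 1 + 0.0266.
i = 1.0266^(1/365) − 1 = 0.0000719 = 0.0072%.

0.0072%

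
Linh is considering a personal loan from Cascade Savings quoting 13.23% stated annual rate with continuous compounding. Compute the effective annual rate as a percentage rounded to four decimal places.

14.1451%

With continuous compounding, EAR = e^0.1323 − 1.
e^0.1323 = 1.141451, so EAR = 0.141451 = 14.1451%.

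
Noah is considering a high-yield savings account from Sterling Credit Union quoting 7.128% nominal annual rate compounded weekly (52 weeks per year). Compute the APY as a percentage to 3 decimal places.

EAR = (1 + 0.07128/52)^52 − 1.
= 1.073829 − 1 = 7.383%.

7.383%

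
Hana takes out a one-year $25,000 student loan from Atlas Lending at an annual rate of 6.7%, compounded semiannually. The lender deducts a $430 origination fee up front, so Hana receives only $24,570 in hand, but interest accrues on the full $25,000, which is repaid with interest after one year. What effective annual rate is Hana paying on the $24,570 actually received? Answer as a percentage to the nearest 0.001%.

Amount owed after one year: 25,000 × (1 + 0.067/2)^2 = 25,000 × 1.068122 = $26,703.06.
Effective rate on net proceeds: 26,703.06 / 24,570 − 1 = 0.086815 = 8.682%.

8.682%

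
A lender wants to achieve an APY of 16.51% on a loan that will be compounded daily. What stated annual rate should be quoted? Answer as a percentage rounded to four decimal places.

15.2839%

(1 + r/365)^365 − 1 = 0.1651, so 1 + r/365 = 1.1651^(1/365).
r/365 = 0.000419, so r = 0.152839 = 15.2839%.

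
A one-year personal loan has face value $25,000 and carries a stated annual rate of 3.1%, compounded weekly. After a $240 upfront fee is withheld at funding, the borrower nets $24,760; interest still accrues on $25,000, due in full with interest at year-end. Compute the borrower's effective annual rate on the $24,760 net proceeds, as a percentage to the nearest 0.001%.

Amount owed after one year: 25,000 × (1 + 0.031/52)^52 = 25,000 × 1.031476 = $25,786.90.
Effective rate on net proceeds: 25,786.90 / 24,760 − 1 = 0.041474 = 4.147%.

4.147%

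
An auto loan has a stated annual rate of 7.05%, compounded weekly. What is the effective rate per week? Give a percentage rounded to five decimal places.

With a nominal annual rate compounded weekly, the periodic rate is the nominal rate divided by 52.
i = 0.0705 / 52 = 0.0013558 = 0.13558%.

0.13558%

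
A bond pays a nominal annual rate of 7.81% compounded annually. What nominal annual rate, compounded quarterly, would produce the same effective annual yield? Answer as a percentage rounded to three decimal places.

Compounded annually, EAR = nominal = 0.078100.
Solve (1 + r/4)^4 = 1.078100: r/4 = 1.078100^(1/4) − 1 = 0.018978, so r = 0.075912 = 7.591%.

7.591%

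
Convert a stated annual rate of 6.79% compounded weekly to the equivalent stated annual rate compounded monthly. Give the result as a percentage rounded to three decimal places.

6.805%

EAR = (1 + 0.0679/52)^52 − 1 = 0.070211.
Solve (1 + r/12)^12 = 1.070211: r/12 = 1.070211^(1/12) − 1 = 0.005671, so r = 0.068048 = 6.805%.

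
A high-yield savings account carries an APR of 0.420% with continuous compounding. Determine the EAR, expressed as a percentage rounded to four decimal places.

With continuous compounding, EAR = e^0.00420 − 1.
e^0.00420 = 1.004209, so EAR = 0.004209 = 0.4209%.

0.4209%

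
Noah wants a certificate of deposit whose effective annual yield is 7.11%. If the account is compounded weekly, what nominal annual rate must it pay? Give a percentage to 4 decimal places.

(1 + r/52)^52 − 1 = 0.0711, so 1 + r/52 = 1.0711^(1/52).
r/52 = 0.001322, so r = 0.068732 = 6.8732%.

6.8732%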